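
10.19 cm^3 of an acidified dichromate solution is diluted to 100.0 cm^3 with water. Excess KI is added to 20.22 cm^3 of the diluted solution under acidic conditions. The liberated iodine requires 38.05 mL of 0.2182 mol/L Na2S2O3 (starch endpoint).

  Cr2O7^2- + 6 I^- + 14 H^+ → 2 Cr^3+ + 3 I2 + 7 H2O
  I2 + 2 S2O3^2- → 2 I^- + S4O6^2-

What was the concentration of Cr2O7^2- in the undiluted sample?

n(S2O3^2-) = 0.03805 × 0.2182 = 8.303 × 10^-3 mol
n(I2) = n(S2O3^2-)/2 = 4.151 × 10^-3 mol
From the 1:3 ratio, n(Cr2O7^2-) in the aliquot = 1/3 × 4.151 × 10^-3 = 1.384 × 10^-3 mol
[Cr2O7^2-]_dilute = 1.384 × 10^-3 / 0.02022 = 0.06843 mol/L
[Cr2O7^2-]_original = 0.06843 × 100.0/10.19 = 0.6716 mol/L

0.6716 mol/L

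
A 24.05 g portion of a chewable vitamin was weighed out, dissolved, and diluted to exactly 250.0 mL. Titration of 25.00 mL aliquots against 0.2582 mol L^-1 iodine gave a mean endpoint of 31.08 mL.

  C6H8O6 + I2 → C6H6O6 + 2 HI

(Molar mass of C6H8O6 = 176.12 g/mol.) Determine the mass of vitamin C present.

n(I2) per titration = 0.03108 × 0.2582 = 8.025 × 10^-3 mol
n(C6H8O6) in each aliquot = 8.025 × 10^-3 mol (1:1 ratio)
n(C6H8O6) in the whole flask = 8.025 × 10^-3 × 250.0/25.00 = 0.08025 mol
mass of C6H8O6 = 0.08025 × 176.12 = 14.13 g

14.13 g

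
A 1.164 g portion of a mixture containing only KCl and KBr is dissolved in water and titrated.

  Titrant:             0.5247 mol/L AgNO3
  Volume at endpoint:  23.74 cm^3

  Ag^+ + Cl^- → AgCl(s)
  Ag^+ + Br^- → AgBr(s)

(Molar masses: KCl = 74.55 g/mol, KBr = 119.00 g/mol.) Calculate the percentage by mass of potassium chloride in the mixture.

45.86 %

n(AgNO3) = 0.02374 × 0.5247 = 0.01246 mol
Let x = n(KCl), y = n(KBr).
Titrant: 1x + 1y = 0.01246;  mass: 74.55x + 119.00y = 1.164
Solving, x = 7.161 × 10^-3 mol, y = 5.295 × 10^-3 mol
mass of KCl = 7.161 × 10^-3 × 74.55 = 0.5339 g
% KCl = 0.5339 / 1.164 × 100 = 45.86 %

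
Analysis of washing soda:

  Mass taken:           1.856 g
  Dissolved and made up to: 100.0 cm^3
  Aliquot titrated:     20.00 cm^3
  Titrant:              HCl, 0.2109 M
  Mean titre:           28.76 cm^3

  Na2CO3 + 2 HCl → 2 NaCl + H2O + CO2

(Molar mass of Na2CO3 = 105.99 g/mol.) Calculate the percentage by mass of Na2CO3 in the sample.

86.59 %

n(HCl) per titration = 0.02876 × 0.2109 = 6.065 × 10^-3 mol
From the 1:2 ratio, n(Na2CO3) in each aliquot = 1/2 × 6.065 × 10^-3 = 3.033 × 10^-3 mol
n(Na2CO3) in the whole flask = 3.033 × 10^-3 × 100.0/20.00 = 0.01516 mol
mass of Na2CO3 = 0.01516 × 105.99 = 1.607 g
% Na2CO3 = 1.607 / 1.856 × 100 = 86.59 %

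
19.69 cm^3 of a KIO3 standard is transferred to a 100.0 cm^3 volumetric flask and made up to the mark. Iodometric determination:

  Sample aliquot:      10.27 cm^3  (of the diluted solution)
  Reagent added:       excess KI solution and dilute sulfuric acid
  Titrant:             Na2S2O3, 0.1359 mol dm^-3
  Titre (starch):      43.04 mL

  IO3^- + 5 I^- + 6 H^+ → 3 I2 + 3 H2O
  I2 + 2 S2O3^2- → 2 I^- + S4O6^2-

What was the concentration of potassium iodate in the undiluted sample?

n(S2O3^2-) = 0.04304 × 0.1359 = 5.849 × 10^-3 mol
n(I2) = n(S2O3^2-)/2 = 2.925 × 10^-3 mol
From the 1:3 ratio, n(IO3^-) in the aliquot = 1/3 × 2.925 × 10^-3 = 9.749 × 10^-4 mol
[IO3^-]_dilute = 9.749 × 10^-4 / 0.01027 = 0.09492 mol/L
[IO3^-]_original = 0.09492 × 100.0/19.69 = 0.4821 mol/L

0.4821 mol/L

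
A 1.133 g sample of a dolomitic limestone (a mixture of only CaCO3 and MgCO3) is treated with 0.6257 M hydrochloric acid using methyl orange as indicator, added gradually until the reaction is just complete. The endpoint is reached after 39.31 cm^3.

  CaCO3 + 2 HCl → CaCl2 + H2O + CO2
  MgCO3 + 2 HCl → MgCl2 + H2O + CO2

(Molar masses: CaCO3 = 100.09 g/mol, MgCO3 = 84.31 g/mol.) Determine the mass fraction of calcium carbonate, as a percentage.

53.82 %

n(HCl) = 0.03931 × 0.6257 = 0.02460 mol
Let x = n(CaCO3), y = n(MgCO3).
Titrant: 2x + 2y = 0.02460;  mass: 100.09x + 84.31y = 1.133
Solving, x = 6.093 × 10^-3 mol, y = 6.205 × 10^-3 mol
mass of CaCO3 = 6.093 × 10^-3 × 100.09 = 0.6098 g
% CaCO3 = 0.6098 / 1.133 × 100 = 53.82 %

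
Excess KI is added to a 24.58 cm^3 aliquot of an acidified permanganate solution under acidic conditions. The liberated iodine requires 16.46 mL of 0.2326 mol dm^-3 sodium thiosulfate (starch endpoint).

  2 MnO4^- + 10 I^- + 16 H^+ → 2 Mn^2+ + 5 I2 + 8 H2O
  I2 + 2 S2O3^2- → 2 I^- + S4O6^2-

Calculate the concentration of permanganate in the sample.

0.03115 mol/L

n(S2O3^2-) = 0.01646 × 0.2326 = 3.829 × 10^-3 mol
n(I2) = n(S2O3^2-)/2 = 1.914 × 10^-3 mol
From the 2:5 ratio, n(MnO4^-) in the aliquot = 2/5 × 1.914 × 10^-3 = 7.657 × 10^-4 mol
[MnO4^-] = 7.657 × 10^-4 / 0.02458 = 0.03115 mol/L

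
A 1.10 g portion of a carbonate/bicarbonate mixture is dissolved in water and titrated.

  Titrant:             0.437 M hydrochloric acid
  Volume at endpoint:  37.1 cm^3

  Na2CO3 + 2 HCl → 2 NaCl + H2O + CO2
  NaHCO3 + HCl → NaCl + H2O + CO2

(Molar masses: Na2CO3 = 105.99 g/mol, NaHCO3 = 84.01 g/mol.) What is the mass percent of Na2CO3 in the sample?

n(HCl) = 0.0371 × 0.437 = 0.0162 mol
Let x = n(Na2CO3), y = n(NaHCO3).
Titrant: 2x + 1y = 0.0162;  mass: 105.99x + 84.01y = 1.10
Solving, x = 4.22 × 10^-3 mol, y = 7.76 × 10^-3 mol
mass of Na2CO3 = 4.22 × 10^-3 × 105.99 = 0.448 g
% Na2CO3 = 0.448 / 1.10 × 100 = 40.7 %

40.7 %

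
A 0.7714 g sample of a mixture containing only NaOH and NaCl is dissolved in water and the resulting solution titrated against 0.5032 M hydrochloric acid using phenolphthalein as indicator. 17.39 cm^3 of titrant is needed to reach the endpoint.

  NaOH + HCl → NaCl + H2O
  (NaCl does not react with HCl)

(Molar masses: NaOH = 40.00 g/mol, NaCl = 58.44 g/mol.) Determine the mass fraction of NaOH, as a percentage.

45.38 %

n(HCl) = 0.01739 × 0.5032 = 8.751 × 10^-3 mol
Let x = n(NaOH), y = n(NaCl).
Titrant: 1x = 8.751 × 10^-3;  mass: 40.00x + 58.44y = 0.7714
Solving, x = 8.751 × 10^-3 mol, y = 7.210 × 10^-3 mol
mass of NaOH = 8.751 × 10^-3 × 40.00 = 0.3500 g
% NaOH = 0.3500 / 0.7714 × 100 = 45.38 %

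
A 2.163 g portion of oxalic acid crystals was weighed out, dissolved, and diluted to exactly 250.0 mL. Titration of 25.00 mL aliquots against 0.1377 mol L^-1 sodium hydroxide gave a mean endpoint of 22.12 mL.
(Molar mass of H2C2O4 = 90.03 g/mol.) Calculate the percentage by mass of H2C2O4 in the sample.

H2C2O4 + 2 NaOH → Na2C2O4 + 2 H2O
n(NaOH) per titration = 0.02212 × 0.1377 = 3.046 × 10^-3 mol
From the 1:2 ratio, n(H2C2O4) in each aliquot = 1/2 × 3.046 × 10^-3 = 1.523 × 10^-3 mol
n(H2C2O4) in the whole flask = 1.523 × 10^-3 × 250.0/25.00 = 0.01523 mol
mass of H2C2O4 = 0.01523 × 90.03 = 1.371 g
% H2C2O4 = 1.371 / 2.163 × 100 = 63.39 %

63.39 %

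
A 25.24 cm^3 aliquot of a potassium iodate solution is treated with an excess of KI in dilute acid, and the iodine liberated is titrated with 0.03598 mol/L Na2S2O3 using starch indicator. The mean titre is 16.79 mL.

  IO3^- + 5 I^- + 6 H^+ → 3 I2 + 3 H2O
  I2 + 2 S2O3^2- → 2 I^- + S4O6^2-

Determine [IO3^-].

n(S2O3^2-) = 0.01679 × 0.03598 = 6.041 × 10^-4 mol
n(I2) = n(S2O3^2-)/2 = 3.021 × 10^-4 mol
From the 1:3 ratio, n(IO3^-) in the aliquot = 1/3 × 3.021 × 10^-4 = 1.007 × 10^-4 mol
[IO3^-] = 1.007 × 10^-4 / 0.02524 = 0.003989 mol/L

0.003989 mol/L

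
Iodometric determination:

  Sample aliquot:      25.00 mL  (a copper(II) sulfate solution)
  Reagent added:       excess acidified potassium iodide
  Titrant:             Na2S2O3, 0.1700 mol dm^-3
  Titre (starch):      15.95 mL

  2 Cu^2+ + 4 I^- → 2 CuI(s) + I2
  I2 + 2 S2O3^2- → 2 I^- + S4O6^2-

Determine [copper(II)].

0.1085 mol/L

n(S2O3^2-) = 0.01595 × 0.1700 = 2.712 × 10^-3 mol
n(I2) = n(S2O3^2-)/2 = 1.356 × 10^-3 mol
From the 2:1 ratio, n(Cu2+) in the aliquot = 2/1 × 1.356 × 10^-3 = 2.712 × 10^-3 mol
[Cu2+] = 2.712 × 10^-3 / 0.02500 = 0.1085 mol/L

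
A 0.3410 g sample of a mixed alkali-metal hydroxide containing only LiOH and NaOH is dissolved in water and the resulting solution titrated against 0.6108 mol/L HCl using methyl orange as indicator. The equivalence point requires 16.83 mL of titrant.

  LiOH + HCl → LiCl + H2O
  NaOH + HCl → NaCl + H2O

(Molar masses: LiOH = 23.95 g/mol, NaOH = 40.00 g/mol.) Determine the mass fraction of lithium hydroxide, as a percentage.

n(HCl) = 0.01683 × 0.6108 = 0.01028 mol
Let x = n(LiOH), y = n(NaOH).
Titrant: 1x + 1y = 0.01028;  mass: 23.95x + 40.00y = 0.3410
Solving, x = 4.373 × 10^-3 mol, y = 5.907 × 10^-3 mol
mass of LiOH = 4.373 × 10^-3 × 23.95 = 0.1047 g
% LiOH = 0.1047 / 0.3410 × 100 = 30.72 %

30.72 %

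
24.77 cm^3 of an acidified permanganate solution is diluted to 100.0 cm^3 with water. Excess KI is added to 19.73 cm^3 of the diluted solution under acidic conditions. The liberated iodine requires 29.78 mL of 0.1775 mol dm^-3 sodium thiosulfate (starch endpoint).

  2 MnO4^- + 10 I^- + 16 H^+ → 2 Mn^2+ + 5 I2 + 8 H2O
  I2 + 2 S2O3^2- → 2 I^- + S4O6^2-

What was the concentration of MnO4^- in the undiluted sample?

0.2163 mol/L

n(S2O3^2-) = 0.02978 × 0.1775 = 5.286 × 10^-3 mol
n(I2) = n(S2O3^2-)/2 = 2.643 × 10^-3 mol
From the 2:5 ratio, n(MnO4^-) in the aliquot = 2/5 × 2.643 × 10^-3 = 1.057 × 10^-3 mol
[MnO4^-]_dilute = 1.057 × 10^-3 / 0.01973 = 0.05358 mol/L
[MnO4^-]_original = 0.05358 × 100.0/24.77 = 0.2163 mol/L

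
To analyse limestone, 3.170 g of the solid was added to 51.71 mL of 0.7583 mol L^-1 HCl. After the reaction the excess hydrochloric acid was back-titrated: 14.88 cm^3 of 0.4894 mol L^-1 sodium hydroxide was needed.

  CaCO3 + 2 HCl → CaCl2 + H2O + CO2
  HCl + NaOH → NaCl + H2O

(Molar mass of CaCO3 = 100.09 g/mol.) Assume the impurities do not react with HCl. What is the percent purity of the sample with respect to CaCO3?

n(HCl) added = 0.05171 × 0.7583 = 0.03921 mol
n(NaOH) used in back-titration = 0.01488 × 0.4894 = 7.282 × 10^-3 mol
n(HCl) left over = 7.282 × 10^-3 mol (1:1 ratio)
n(HCl) consumed by analyte = 0.03921 − 7.282 × 10^-3 = 0.03193 mol
From the 1:2 ratio, n(CaCO3) = 1/2 × 0.03193 = 0.01596 mol
mass of CaCO3 = 0.01596 × 100.09 = 1.598 g
% CaCO3 = 1.598 / 3.170 × 100 = 50.41 %

50.41 %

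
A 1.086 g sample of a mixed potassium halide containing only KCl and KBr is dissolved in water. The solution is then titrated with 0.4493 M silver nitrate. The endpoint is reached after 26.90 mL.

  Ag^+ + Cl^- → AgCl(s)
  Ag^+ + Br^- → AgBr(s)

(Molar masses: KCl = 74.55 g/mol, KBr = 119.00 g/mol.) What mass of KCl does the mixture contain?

n(AgNO3) = 0.02690 × 0.4493 = 0.01209 mol
Let x = n(KCl), y = n(KBr).
Titrant: 1x + 1y = 0.01209;  mass: 74.55x + 119.00y = 1.086
Solving, x = 7.925 × 10^-3 mol, y = 4.161 × 10^-3 mol
mass of KCl = 7.925 × 10^-3 × 74.55 = 0.5908 g

0.5908 g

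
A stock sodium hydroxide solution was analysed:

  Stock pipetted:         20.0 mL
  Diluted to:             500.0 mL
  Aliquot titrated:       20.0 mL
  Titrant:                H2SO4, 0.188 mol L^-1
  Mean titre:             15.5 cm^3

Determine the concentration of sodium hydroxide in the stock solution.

7.29 mol/L

2 NaOH + H2SO4 → Na2SO4 + 2 H2O
n(H2SO4) = 0.0155 × 0.188 = 2.91 × 10^-3 mol
From the 2:1 ratio, n(NaOH) in the aliquot = 2/1 × 2.91 × 10^-3 = 5.83 × 10^-3 mol
[NaOH]_dilute = 5.83 × 10^-3 / 0.0200 = 0.291 mol/L
Dilution factor = 500.0 / 20.0 = 25.00
[NaOH]_stock = 0.291 × 25.00 = 7.29 mol/L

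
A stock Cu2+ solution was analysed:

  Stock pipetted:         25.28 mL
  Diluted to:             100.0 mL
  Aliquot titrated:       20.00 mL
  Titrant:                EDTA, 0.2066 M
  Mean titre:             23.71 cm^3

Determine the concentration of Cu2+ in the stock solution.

Cu^2+ + EDTA^4- → [Cu(EDTA)]^2-
n(EDTA) = 0.02371 × 0.2066 = 4.898 × 10^-3 mol
n(Cu2+) in the aliquot = 4.898 × 10^-3 mol (1:1 ratio)
[Cu2+]_dilute = 4.898 × 10^-3 / 0.02000 = 0.2449 mol/L
Dilution factor = 100.0 / 25.28 = 3.956
[Cu2+]_stock = 0.2449 × 3.956 = 0.9688 mol/L

0.9688 M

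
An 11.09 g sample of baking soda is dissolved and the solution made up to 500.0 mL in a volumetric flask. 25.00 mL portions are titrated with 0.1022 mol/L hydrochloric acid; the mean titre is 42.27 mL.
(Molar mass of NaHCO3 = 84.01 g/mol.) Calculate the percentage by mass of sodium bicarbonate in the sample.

NaHCO3 + HCl → NaCl + H2O + CO2
n(HCl) per titration = 0.04227 × 0.1022 = 4.320 × 10^-3 mol
n(NaHCO3) in each aliquot = 4.320 × 10^-3 mol (1:1 ratio)
n(NaHCO3) in the whole flask = 4.320 × 10^-3 × 500.0/25.00 = 0.08640 mol
mass of NaHCO3 = 0.08640 × 84.01 = 7.258 g
% NaHCO3 = 7.258 / 11.09 × 100 = 65.45 %

65.45 %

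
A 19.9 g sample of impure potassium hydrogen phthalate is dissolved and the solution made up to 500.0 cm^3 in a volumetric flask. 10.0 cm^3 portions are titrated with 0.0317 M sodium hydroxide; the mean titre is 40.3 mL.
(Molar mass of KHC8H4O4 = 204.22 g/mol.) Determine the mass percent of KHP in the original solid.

65.6 %

KHC8H4O4 + NaOH → KNaC8H4O4 + H2O
n(NaOH) per titration = 0.0403 × 0.0317 = 1.28 × 10^-3 mol
n(KHC8H4O4) in each aliquot = 1.28 × 10^-3 mol (1:1 ratio)
n(KHC8H4O4) in the whole flask = 1.28 × 10^-3 × 500.0/10.0 = 0.0639 mol
mass of KHC8H4O4 = 0.0639 × 204.22 = 13.0 g
% KHC8H4O4 = 13.0 / 19.9 × 100 = 65.6 %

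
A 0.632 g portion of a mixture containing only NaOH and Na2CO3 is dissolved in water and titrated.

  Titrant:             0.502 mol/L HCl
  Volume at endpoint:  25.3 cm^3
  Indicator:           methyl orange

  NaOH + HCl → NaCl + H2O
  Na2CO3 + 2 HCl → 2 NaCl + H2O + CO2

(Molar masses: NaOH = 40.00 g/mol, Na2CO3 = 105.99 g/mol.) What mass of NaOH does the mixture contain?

0.126 g

n(HCl) = 0.0253 × 0.502 = 0.0127 mol
Let x = n(NaOH), y = n(Na2CO3).
Titrant: 1x + 2y = 0.0127;  mass: 40.00x + 105.99y = 0.632
Solving, x = 3.16 × 10^-3 mol, y = 4.77 × 10^-3 mol
mass of NaOH = 3.16 × 10^-3 × 40.00 = 0.126 g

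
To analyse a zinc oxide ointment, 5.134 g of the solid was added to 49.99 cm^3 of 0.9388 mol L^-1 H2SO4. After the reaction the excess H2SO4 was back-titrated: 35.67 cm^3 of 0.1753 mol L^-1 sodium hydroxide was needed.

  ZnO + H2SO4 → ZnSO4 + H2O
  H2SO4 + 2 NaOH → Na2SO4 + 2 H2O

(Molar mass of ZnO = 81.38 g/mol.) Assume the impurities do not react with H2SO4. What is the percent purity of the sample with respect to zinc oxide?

n(H2SO4) added = 0.04999 × 0.9388 = 0.04693 mol
n(NaOH) used in back-titration = 0.03567 × 0.1753 = 6.253 × 10^-3 mol
From the 1:2 ratio, n(H2SO4) left over = 1/2 × 6.253 × 10^-3 = 3.126 × 10^-3 mol
n(H2SO4) consumed by analyte = 0.04693 − 3.126 × 10^-3 = 0.04380 mol
n(ZnO) = 0.04380 mol (1:1 ratio)
mass of ZnO = 0.04380 × 81.38 = 3.565 g
% ZnO = 3.565 / 5.134 × 100 = 69.43 %

69.43 %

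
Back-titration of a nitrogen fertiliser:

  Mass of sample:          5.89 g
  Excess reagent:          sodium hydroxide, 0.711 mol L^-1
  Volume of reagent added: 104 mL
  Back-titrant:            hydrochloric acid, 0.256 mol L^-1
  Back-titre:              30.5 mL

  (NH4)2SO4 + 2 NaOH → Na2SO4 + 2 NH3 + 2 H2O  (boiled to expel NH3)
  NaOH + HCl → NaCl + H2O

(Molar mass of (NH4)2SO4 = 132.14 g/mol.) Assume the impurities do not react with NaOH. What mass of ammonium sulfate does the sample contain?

4.37 g

n(NaOH) added = 0.104 × 0.711 = 0.0739 mol
n(HCl) used in back-titration = 0.0305 × 0.256 = 7.81 × 10^-3 mol
n(NaOH) left over = 7.81 × 10^-3 mol (1:1 ratio)
n(NaOH) consumed by analyte = 0.0739 − 7.81 × 10^-3 = 0.0661 mol
From the 1:2 ratio, n((NH4)2SO4) = 1/2 × 0.0661 = 0.0331 mol
mass of (NH4)2SO4 = 0.0331 × 132.14 = 4.37 g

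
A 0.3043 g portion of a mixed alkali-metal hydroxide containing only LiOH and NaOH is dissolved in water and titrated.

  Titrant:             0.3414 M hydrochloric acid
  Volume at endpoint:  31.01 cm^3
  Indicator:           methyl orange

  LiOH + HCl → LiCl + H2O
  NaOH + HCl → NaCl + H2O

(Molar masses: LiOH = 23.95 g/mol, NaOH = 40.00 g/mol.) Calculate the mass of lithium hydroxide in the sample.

n(HCl) = 0.03101 × 0.3414 = 0.01059 mol
Let x = n(LiOH), y = n(NaOH).
Titrant: 1x + 1y = 0.01059;  mass: 23.95x + 40.00y = 0.3043
Solving, x = 7.425 × 10^-3 mol, y = 3.162 × 10^-3 mol
mass of LiOH = 7.425 × 10^-3 × 23.95 = 0.1778 g

0.1778 g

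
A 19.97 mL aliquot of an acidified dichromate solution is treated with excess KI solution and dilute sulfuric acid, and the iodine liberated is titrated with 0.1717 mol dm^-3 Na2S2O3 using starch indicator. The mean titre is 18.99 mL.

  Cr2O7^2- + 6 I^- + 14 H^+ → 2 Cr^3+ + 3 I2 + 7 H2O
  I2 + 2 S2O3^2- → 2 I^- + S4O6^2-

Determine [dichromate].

0.02721 mol/L

n(S2O3^2-) = 0.01899 × 0.1717 = 3.261 × 10^-3 mol
n(I2) = n(S2O3^2-)/2 = 1.630 × 10^-3 mol
From the 1:3 ratio, n(Cr2O7^2-) in the aliquot = 1/3 × 1.630 × 10^-3 = 5.434 × 10^-4 mol
[Cr2O7^2-] = 5.434 × 10^-4 / 0.01997 = 0.02721 mol/L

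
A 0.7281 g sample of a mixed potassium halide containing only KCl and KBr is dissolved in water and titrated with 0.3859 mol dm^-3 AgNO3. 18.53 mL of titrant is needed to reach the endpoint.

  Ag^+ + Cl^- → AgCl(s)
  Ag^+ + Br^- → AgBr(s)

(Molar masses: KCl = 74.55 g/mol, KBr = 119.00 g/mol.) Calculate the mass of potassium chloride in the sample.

0.2060 g

n(AgNO3) = 0.01853 × 0.3859 = 7.151 × 10^-3 mol
Let x = n(KCl), y = n(KBr).
Titrant: 1x + 1y = 7.151 × 10^-3;  mass: 74.55x + 119.00y = 0.7281
Solving, x = 2.763 × 10^-3 mol, y = 4.387 × 10^-3 mol
mass of KCl = 2.763 × 10^-3 × 74.55 = 0.2060 g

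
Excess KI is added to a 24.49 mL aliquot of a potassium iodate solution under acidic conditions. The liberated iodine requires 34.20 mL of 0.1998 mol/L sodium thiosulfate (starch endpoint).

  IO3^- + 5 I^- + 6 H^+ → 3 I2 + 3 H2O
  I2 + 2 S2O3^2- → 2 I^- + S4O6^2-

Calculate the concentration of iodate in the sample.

n(S2O3^2-) = 0.03420 × 0.1998 = 6.833 × 10^-3 mol
n(I2) = n(S2O3^2-)/2 = 3.417 × 10^-3 mol
From the 1:3 ratio, n(IO3^-) in the aliquot = 1/3 × 3.417 × 10^-3 = 1.139 × 10^-3 mol
[IO3^-] = 1.139 × 10^-3 / 0.02449 = 0.04650 mol/L

0.04650 mol/L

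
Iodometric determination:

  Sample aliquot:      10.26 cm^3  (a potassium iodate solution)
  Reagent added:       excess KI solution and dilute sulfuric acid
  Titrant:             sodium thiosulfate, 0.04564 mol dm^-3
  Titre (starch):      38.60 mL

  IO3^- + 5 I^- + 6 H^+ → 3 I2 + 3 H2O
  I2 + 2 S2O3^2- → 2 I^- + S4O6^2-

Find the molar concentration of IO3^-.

n(S2O3^2-) = 0.03860 × 0.04564 = 1.762 × 10^-3 mol
n(I2) = n(S2O3^2-)/2 = 8.809 × 10^-4 mol
From the 1:3 ratio, n(IO3^-) in the aliquot = 1/3 × 8.809 × 10^-4 = 2.936 × 10^-4 mol
[IO3^-] = 2.936 × 10^-4 / 0.01026 = 0.02862 mol/L

0.02862 mol/L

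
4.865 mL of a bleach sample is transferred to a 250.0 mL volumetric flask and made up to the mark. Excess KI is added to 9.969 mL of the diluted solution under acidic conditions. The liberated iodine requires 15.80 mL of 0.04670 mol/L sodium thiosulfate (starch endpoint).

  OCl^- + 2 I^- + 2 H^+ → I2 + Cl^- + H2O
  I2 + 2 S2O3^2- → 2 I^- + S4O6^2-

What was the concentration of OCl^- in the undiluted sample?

1.902 mol/L

n(S2O3^2-) = 0.01580 × 0.04670 = 7.379 × 10^-4 mol
n(I2) = n(S2O3^2-)/2 = 3.689 × 10^-4 mol
n(OCl^-) in the aliquot = 3.689 × 10^-4 mol (1:1 ratio)
[OCl^-]_dilute = 3.689 × 10^-4 / 0.009969 = 0.03701 mol/L
[OCl^-]_original = 0.03701 × 250.0/4.865 = 1.902 mol/L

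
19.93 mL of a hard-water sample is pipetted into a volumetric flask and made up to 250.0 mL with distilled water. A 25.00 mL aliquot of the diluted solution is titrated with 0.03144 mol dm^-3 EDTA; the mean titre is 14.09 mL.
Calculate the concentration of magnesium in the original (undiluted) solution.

0.2223 mol/L

Mg^2+ + EDTA^4- → [Mg(EDTA)]^2-
n(EDTA) = 0.01409 × 0.03144 = 4.430 × 10^-4 mol
n(Mg2+) in the aliquot = 4.430 × 10^-4 mol (1:1 ratio)
[Mg2+]_dilute = 4.430 × 10^-4 / 0.02500 = 0.01772 mol/L
Dilution factor = 250.0 / 19.93 = 12.54
[Mg2+]_stock = 0.01772 × 12.54 = 0.2223 mol/L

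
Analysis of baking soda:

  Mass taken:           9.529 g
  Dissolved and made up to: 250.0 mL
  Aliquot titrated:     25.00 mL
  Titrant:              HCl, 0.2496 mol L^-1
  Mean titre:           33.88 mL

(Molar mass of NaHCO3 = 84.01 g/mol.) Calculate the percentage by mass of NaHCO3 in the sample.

NaHCO3 + HCl → NaCl + H2O + CO2
n(HCl) per titration = 0.03388 × 0.2496 = 8.456 × 10^-3 mol
n(NaHCO3) in each aliquot = 8.456 × 10^-3 mol (1:1 ratio)
n(NaHCO3) in the whole flask = 8.456 × 10^-3 × 250.0/25.00 = 0.08456 mol
mass of NaHCO3 = 0.08456 × 84.01 = 7.104 g
% NaHCO3 = 7.104 / 9.529 × 100 = 74.55 %

74.55 %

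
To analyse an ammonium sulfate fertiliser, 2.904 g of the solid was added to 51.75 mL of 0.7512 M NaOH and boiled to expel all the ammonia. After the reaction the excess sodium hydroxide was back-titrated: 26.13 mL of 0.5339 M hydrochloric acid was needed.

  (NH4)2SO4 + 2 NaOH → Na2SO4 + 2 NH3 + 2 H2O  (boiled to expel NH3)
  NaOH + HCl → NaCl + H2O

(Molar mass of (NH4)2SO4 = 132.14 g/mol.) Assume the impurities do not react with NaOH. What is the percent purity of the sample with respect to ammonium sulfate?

56.71 %

n(NaOH) added = 0.05175 × 0.7512 = 0.03887 mol
n(HCl) used in back-titration = 0.02613 × 0.5339 = 0.01395 mol
n(NaOH) left over = 0.01395 mol (1:1 ratio)
n(NaOH) consumed by analyte = 0.03887 − 0.01395 = 0.02492 mol
From the 1:2 ratio, n((NH4)2SO4) = 1/2 × 0.02492 = 0.01246 mol
mass of (NH4)2SO4 = 0.01246 × 132.14 = 1.647 g
% (NH4)2SO4 = 1.647 / 2.904 × 100 = 56.71 %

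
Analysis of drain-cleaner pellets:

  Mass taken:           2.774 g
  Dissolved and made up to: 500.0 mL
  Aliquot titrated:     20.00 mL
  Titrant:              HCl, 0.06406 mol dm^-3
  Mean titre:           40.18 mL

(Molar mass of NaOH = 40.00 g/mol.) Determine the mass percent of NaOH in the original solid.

NaOH + HCl → NaCl + H2O
n(HCl) per titration = 0.04018 × 0.06406 = 2.574 × 10^-3 mol
n(NaOH) in each aliquot = 2.574 × 10^-3 mol (1:1 ratio)
n(NaOH) in the whole flask = 2.574 × 10^-3 × 500.0/20.00 = 0.06435 mol
mass of NaOH = 0.06435 × 40.00 = 2.574 g
% NaOH = 2.574 / 2.774 × 100 = 92.79 %

92.79 %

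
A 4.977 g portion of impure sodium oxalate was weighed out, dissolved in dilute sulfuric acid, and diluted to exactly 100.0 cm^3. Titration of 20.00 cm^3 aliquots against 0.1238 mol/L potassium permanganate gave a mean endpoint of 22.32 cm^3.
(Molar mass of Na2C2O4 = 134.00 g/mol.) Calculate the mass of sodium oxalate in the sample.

4.628 g

2 MnO4^- + 5 C2O4^2- + 16 H^+ → 2 Mn^2+ + 10 CO2 + 8 H2O
n(KMnO4) per titration = 0.02232 × 0.1238 = 2.763 × 10^-3 mol
From the 5:2 ratio, n(Na2C2O4) in each aliquot = 5/2 × 2.763 × 10^-3 = 6.908 × 10^-3 mol
n(Na2C2O4) in the whole flask = 6.908 × 10^-3 × 100.0/20.00 = 0.03454 mol
mass of Na2C2O4 = 0.03454 × 134.00 = 4.628 g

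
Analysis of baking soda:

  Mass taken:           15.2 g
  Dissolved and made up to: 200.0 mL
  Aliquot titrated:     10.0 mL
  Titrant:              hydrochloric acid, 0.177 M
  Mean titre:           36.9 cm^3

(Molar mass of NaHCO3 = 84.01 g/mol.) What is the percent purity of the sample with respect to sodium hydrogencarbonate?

NaHCO3 + HCl → NaCl + H2O + CO2
n(HCl) per titration = 0.0369 × 0.177 = 6.53 × 10^-3 mol
n(NaHCO3) in each aliquot = 6.53 × 10^-3 mol (1:1 ratio)
n(NaHCO3) in the whole flask = 6.53 × 10^-3 × 200.0/10.0 = 0.131 mol
mass of NaHCO3 = 0.131 × 84.01 = 11.0 g
% NaHCO3 = 11.0 / 15.2 × 100 = 72.2 %

72.2 %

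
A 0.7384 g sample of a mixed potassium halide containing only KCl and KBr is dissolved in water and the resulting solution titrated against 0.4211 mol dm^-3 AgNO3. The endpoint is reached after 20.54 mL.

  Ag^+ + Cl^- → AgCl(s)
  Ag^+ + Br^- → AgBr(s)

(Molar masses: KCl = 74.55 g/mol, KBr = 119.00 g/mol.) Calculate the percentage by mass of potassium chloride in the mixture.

66.07 %

n(AgNO3) = 0.02054 × 0.4211 = 8.649 × 10^-3 mol
Let x = n(KCl), y = n(KBr).
Titrant: 1x + 1y = 8.649 × 10^-3;  mass: 74.55x + 119.00y = 0.7384
Solving, x = 6.544 × 10^-3 mol, y = 2.105 × 10^-3 mol
mass of KCl = 6.544 × 10^-3 × 74.55 = 0.4879 g
% KCl = 0.4879 / 0.7384 × 100 = 66.07 %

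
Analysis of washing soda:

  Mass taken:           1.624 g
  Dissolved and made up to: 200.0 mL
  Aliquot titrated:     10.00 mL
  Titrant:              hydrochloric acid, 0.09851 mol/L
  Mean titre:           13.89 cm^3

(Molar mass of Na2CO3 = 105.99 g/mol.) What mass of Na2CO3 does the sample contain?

1.450 g

Na2CO3 + 2 HCl → 2 NaCl + H2O + CO2
n(HCl) per titration = 0.01389 × 0.09851 = 1.368 × 10^-3 mol
From the 1:2 ratio, n(Na2CO3) in each aliquot = 1/2 × 1.368 × 10^-3 = 6.842 × 10^-4 mol
n(Na2CO3) in the whole flask = 6.842 × 10^-4 × 200.0/10.00 = 0.01368 mol
mass of Na2CO3 = 0.01368 × 105.99 = 1.450 g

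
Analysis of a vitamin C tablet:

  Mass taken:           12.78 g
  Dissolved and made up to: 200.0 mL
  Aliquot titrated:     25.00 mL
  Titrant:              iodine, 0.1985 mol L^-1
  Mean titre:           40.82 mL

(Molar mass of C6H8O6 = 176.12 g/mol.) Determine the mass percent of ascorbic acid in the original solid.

C6H8O6 + I2 → C6H6O6 + 2 HI
n(I2) per titration = 0.04082 × 0.1985 = 8.103 × 10^-3 mol
n(C6H8O6) in each aliquot = 8.103 × 10^-3 mol (1:1 ratio)
n(C6H8O6) in the whole flask = 8.103 × 10^-3 × 200.0/25.00 = 0.06482 mol
mass of C6H8O6 = 0.06482 × 176.12 = 11.42 g
% C6H8O6 = 11.42 / 12.78 × 100 = 89.33 %

89.33 %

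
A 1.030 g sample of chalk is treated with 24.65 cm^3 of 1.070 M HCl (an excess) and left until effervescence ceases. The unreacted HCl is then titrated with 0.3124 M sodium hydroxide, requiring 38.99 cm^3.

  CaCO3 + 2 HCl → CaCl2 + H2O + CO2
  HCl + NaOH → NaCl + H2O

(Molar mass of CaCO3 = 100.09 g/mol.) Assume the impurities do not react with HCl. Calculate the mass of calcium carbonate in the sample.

0.7104 g

n(HCl) added = 0.02465 × 1.070 = 0.02638 mol
n(NaOH) used in back-titration = 0.03899 × 0.3124 = 0.01218 mol
n(HCl) left over = 0.01218 mol (1:1 ratio)
n(HCl) consumed by analyte = 0.02638 − 0.01218 = 0.01420 mol
From the 1:2 ratio, n(CaCO3) = 1/2 × 0.01420 = 7.098 × 10^-3 mol
mass of CaCO3 = 7.098 × 10^-3 × 100.09 = 0.7104 g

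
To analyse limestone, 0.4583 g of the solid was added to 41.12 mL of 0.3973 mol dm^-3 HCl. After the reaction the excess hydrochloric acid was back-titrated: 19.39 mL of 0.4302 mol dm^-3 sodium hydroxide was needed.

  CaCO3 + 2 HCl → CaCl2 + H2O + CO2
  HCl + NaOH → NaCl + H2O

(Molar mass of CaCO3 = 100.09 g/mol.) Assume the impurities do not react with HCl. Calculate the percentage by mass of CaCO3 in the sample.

n(HCl) added = 0.04112 × 0.3973 = 0.01634 mol
n(NaOH) used in back-titration = 0.01939 × 0.4302 = 8.342 × 10^-3 mol
n(HCl) left over = 8.342 × 10^-3 mol (1:1 ratio)
n(HCl) consumed by analyte = 0.01634 − 8.342 × 10^-3 = 7.995 × 10^-3 mol
From the 1:2 ratio, n(CaCO3) = 1/2 × 7.995 × 10^-3 = 3.998 × 10^-3 mol
mass of CaCO3 = 3.998 × 10^-3 × 100.09 = 0.4001 g
% CaCO3 = 0.4001 / 0.4583 × 100 = 87.31 %

87.31 %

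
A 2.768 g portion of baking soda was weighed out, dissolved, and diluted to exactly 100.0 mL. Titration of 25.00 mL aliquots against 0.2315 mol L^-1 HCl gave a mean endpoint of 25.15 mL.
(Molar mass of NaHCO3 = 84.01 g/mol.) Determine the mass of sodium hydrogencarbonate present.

NaHCO3 + HCl → NaCl + H2O + CO2
n(HCl) per titration = 0.02515 × 0.2315 = 5.822 × 10^-3 mol
n(NaHCO3) in each aliquot = 5.822 × 10^-3 mol (1:1 ratio)
n(NaHCO3) in the whole flask = 5.822 × 10^-3 × 100.0/25.00 = 0.02329 mol
mass of NaHCO3 = 0.02329 × 84.01 = 1.957 g

1.957 g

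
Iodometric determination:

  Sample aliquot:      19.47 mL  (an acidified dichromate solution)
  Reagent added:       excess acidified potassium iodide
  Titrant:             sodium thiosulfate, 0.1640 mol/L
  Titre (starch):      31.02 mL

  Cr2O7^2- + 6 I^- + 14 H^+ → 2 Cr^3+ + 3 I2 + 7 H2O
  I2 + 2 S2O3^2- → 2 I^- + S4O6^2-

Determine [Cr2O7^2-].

n(S2O3^2-) = 0.03102 × 0.1640 = 5.087 × 10^-3 mol
n(I2) = n(S2O3^2-)/2 = 2.544 × 10^-3 mol
From the 1:3 ratio, n(Cr2O7^2-) in the aliquot = 1/3 × 2.544 × 10^-3 = 8.479 × 10^-4 mol
[Cr2O7^2-] = 8.479 × 10^-4 / 0.01947 = 0.04355 mol/L

0.04355 mol/L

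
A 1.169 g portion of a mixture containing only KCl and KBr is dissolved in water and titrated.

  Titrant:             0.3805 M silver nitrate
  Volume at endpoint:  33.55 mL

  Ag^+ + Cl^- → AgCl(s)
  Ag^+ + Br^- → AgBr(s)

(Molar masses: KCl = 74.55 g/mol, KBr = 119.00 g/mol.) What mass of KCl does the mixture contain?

0.5872 g

n(AgNO3) = 0.03355 × 0.3805 = 0.01277 mol
Let x = n(KCl), y = n(KBr).
Titrant: 1x + 1y = 0.01277;  mass: 74.55x + 119.00y = 1.169
Solving, x = 7.877 × 10^-3 mol, y = 4.889 × 10^-3 mol
mass of KCl = 7.877 × 10^-3 × 74.55 = 0.5872 g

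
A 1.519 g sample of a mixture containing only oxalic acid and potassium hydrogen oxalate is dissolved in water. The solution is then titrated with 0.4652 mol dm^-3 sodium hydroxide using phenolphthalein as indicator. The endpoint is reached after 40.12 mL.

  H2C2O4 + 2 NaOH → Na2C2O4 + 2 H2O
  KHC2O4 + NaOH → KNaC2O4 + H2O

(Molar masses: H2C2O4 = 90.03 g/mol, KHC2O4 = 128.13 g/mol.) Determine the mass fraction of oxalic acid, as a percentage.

n(NaOH) = 0.04012 × 0.4652 = 0.01866 mol
Let x = n(H2C2O4), y = n(KHC2O4).
Titrant: 2x + 1y = 0.01866;  mass: 90.03x + 128.13y = 1.519
Solving, x = 5.248 × 10^-3 mol, y = 8.168 × 10^-3 mol
mass of H2C2O4 = 5.248 × 10^-3 × 90.03 = 0.4725 g
% H2C2O4 = 0.4725 / 1.519 × 100 = 31.11 %

31.11 %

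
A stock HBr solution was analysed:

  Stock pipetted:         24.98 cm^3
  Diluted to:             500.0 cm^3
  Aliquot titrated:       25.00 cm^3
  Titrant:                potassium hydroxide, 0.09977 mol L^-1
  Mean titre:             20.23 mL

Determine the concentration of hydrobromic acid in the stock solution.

1.616 mol/L

HBr + KOH → KBr + H2O
n(KOH) = 0.02023 × 0.09977 = 2.018 × 10^-3 mol
n(HBr) in the aliquot = 2.018 × 10^-3 mol (1:1 ratio)
[HBr]_dilute = 2.018 × 10^-3 / 0.02500 = 0.08073 mol/L
Dilution factor = 500.0 / 24.98 = 20.02
[HBr]_stock = 0.08073 × 20.02 = 1.616 mol/L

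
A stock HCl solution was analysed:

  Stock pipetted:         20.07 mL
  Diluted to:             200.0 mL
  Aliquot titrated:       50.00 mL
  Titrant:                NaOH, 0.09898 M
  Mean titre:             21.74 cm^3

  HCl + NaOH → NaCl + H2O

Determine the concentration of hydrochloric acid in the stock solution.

0.4289 M

n(NaOH) = 0.02174 × 0.09898 = 2.152 × 10^-3 mol
n(HCl) in the aliquot = 2.152 × 10^-3 mol (1:1 ratio)
[HCl]_dilute = 2.152 × 10^-3 / 0.05000 = 0.04304 mol/L
Dilution factor = 200.0 / 20.07 = 9.965
[HCl]_stock = 0.04304 × 9.965 = 0.4289 mol/L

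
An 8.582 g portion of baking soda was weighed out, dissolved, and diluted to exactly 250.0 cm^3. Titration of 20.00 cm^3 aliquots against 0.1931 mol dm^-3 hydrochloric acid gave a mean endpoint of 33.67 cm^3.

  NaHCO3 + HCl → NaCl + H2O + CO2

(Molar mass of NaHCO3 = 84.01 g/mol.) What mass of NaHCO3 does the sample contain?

6.828 g

n(HCl) per titration = 0.03367 × 0.1931 = 6.502 × 10^-3 mol
n(NaHCO3) in each aliquot = 6.502 × 10^-3 mol (1:1 ratio)
n(NaHCO3) in the whole flask = 6.502 × 10^-3 × 250.0/20.00 = 0.08127 mol
mass of NaHCO3 = 0.08127 × 84.01 = 6.828 g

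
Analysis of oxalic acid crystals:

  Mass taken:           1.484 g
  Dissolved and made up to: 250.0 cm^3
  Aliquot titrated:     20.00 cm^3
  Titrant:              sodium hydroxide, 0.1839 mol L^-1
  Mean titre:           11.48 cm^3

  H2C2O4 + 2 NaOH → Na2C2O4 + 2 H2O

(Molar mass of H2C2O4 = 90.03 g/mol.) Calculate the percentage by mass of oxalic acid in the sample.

n(NaOH) per titration = 0.01148 × 0.1839 = 2.111 × 10^-3 mol
From the 1:2 ratio, n(H2C2O4) in each aliquot = 1/2 × 2.111 × 10^-3 = 1.056 × 10^-3 mol
n(H2C2O4) in the whole flask = 1.056 × 10^-3 × 250.0/20.00 = 0.01319 mol
mass of H2C2O4 = 0.01319 × 90.03 = 1.188 g
% H2C2O4 = 1.188 / 1.484 × 100 = 80.05 %

80.05 %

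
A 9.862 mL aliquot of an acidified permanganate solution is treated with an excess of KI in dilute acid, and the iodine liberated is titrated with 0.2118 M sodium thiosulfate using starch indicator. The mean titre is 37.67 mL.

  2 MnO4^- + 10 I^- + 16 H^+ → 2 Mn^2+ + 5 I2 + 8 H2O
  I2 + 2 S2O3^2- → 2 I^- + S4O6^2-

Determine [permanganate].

n(S2O3^2-) = 0.03767 × 0.2118 = 7.979 × 10^-3 mol
n(I2) = n(S2O3^2-)/2 = 3.989 × 10^-3 mol
From the 2:5 ratio, n(MnO4^-) in the aliquot = 2/5 × 3.989 × 10^-3 = 1.596 × 10^-3 mol
[MnO4^-] = 1.596 × 10^-3 / 0.009862 = 0.1618 mol/L

0.1618 M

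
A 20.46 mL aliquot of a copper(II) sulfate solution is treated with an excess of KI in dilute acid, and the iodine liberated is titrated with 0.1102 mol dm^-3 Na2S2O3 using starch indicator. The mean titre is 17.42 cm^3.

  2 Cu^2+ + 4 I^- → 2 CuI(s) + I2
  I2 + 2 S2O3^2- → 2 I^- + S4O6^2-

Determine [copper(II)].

0.09383 mol/L

n(S2O3^2-) = 0.01742 × 0.1102 = 1.920 × 10^-3 mol
n(I2) = n(S2O3^2-)/2 = 9.598 × 10^-4 mol
From the 2:1 ratio, n(Cu2+) in the aliquot = 2/1 × 9.598 × 10^-4 = 1.920 × 10^-3 mol
[Cu2+] = 1.920 × 10^-3 / 0.02046 = 0.09383 mol/L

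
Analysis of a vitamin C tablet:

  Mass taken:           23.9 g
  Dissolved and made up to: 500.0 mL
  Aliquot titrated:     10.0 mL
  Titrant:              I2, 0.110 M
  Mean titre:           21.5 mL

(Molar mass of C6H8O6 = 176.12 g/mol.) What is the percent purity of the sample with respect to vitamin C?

87.1 %

C6H8O6 + I2 → C6H6O6 + 2 HI
n(I2) per titration = 0.0215 × 0.110 = 2.37 × 10^-3 mol
n(C6H8O6) in each aliquot = 2.37 × 10^-3 mol (1:1 ratio)
n(C6H8O6) in the whole flask = 2.37 × 10^-3 × 500.0/10.0 = 0.118 mol
mass of C6H8O6 = 0.118 × 176.12 = 20.8 g
% C6H8O6 = 20.8 / 23.9 × 100 = 87.1 %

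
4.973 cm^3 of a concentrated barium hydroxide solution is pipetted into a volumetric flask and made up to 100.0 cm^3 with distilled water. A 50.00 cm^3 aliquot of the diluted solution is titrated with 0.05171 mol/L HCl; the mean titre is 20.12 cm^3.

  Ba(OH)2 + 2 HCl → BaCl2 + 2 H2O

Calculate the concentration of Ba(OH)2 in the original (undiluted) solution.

n(HCl) = 0.02012 × 0.05171 = 1.040 × 10^-3 mol
From the 1:2 ratio, n(Ba(OH)2) in the aliquot = 1/2 × 1.040 × 10^-3 = 5.202 × 10^-4 mol
[Ba(OH)2]_dilute = 5.202 × 10^-4 / 0.05000 = 0.01040 mol/L
Dilution factor = 100.0 / 4.973 = 20.11
[Ba(OH)2]_stock = 0.01040 × 20.11 = 0.2092 mol/L

0.2092 mol/L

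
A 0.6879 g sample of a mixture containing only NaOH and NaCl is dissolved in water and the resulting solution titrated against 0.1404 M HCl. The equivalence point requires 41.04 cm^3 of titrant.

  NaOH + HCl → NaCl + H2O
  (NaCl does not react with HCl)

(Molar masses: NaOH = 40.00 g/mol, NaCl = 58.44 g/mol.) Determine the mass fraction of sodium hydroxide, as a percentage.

33.50 %

n(HCl) = 0.04104 × 0.1404 = 5.762 × 10^-3 mol
Let x = n(NaOH), y = n(NaCl).
Titrant: 1x = 5.762 × 10^-3;  mass: 40.00x + 58.44y = 0.6879
Solving, x = 5.762 × 10^-3 mol, y = 7.827 × 10^-3 mol
mass of NaOH = 5.762 × 10^-3 × 40.00 = 0.2305 g
% NaOH = 0.2305 / 0.6879 × 100 = 33.50 %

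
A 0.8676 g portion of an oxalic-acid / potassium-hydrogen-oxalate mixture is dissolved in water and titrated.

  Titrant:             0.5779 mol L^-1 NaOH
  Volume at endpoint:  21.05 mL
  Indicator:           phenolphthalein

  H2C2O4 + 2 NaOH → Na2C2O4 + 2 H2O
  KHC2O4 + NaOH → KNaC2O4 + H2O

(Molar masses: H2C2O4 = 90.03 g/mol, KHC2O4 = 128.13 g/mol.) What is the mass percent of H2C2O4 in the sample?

n(NaOH) = 0.02105 × 0.5779 = 0.01216 mol
Let x = n(H2C2O4), y = n(KHC2O4).
Titrant: 2x + 1y = 0.01216;  mass: 90.03x + 128.13y = 0.8676
Solving, x = 4.157 × 10^-3 mol, y = 3.850 × 10^-3 mol
mass of H2C2O4 = 4.157 × 10^-3 × 90.03 = 0.3743 g
% H2C2O4 = 0.3743 / 0.8676 × 100 = 43.14 %

43.14 %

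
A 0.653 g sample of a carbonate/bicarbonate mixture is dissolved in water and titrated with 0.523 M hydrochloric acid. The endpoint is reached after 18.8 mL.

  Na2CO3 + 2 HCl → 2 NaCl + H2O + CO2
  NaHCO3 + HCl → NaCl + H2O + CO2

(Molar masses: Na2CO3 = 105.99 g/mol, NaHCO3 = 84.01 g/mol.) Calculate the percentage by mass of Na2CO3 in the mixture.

n(HCl) = 0.0188 × 0.523 = 9.83 × 10^-3 mol
Let x = n(Na2CO3), y = n(NaHCO3).
Titrant: 2x + 1y = 9.83 × 10^-3;  mass: 105.99x + 84.01y = 0.653
Solving, x = 2.79 × 10^-3 mol, y = 4.25 × 10^-3 mol
mass of Na2CO3 = 2.79 × 10^-3 × 105.99 = 0.296 g
% Na2CO3 = 0.296 / 0.653 × 100 = 45.3 %

45.3 %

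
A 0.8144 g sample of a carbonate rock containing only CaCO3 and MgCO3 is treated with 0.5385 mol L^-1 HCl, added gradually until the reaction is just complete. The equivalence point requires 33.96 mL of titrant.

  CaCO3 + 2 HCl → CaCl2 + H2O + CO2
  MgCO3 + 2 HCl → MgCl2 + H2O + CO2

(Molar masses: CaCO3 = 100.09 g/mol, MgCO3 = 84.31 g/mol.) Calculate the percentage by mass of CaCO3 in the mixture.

33.87 %

n(HCl) = 0.03396 × 0.5385 = 0.01829 mol
Let x = n(CaCO3), y = n(MgCO3).
Titrant: 2x + 2y = 0.01829;  mass: 100.09x + 84.31y = 0.8144
Solving, x = 2.756 × 10^-3 mol, y = 6.388 × 10^-3 mol
mass of CaCO3 = 2.756 × 10^-3 × 100.09 = 0.2759 g
% CaCO3 = 0.2759 / 0.8144 × 100 = 33.87 %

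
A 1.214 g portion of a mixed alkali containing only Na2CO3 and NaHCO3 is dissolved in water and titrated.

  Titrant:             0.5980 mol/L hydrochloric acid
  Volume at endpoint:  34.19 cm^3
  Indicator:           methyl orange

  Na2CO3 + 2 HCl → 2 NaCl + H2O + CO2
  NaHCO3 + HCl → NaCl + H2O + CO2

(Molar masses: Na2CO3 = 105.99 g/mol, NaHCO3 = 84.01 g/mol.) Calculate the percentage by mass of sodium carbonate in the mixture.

n(HCl) = 0.03419 × 0.5980 = 0.02045 mol
Let x = n(Na2CO3), y = n(NaHCO3).
Titrant: 2x + 1y = 0.02045;  mass: 105.99x + 84.01y = 1.214
Solving, x = 8.119 × 10^-3 mol, y = 4.207 × 10^-3 mol
mass of Na2CO3 = 8.119 × 10^-3 × 105.99 = 0.8606 g
% Na2CO3 = 0.8606 / 1.214 × 100 = 70.89 %

70.89 %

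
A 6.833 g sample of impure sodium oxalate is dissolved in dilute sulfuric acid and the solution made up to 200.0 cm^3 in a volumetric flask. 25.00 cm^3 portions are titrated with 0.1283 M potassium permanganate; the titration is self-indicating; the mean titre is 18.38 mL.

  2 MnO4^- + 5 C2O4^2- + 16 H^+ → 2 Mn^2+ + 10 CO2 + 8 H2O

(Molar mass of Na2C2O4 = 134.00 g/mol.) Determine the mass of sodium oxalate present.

6.320 g

n(KMnO4) per titration = 0.01838 × 0.1283 = 2.358 × 10^-3 mol
From the 5:2 ratio, n(Na2C2O4) in each aliquot = 5/2 × 2.358 × 10^-3 = 5.895 × 10^-3 mol
n(Na2C2O4) in the whole flask = 5.895 × 10^-3 × 200.0/25.00 = 0.04716 mol
mass of Na2C2O4 = 0.04716 × 134.00 = 6.320 g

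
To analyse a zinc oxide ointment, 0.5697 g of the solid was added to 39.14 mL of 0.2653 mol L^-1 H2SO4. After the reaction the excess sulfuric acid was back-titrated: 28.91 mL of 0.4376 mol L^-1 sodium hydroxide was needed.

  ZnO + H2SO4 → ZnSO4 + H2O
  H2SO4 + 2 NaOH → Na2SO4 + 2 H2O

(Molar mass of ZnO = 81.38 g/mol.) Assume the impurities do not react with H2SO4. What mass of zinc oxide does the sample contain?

n(H2SO4) added = 0.03914 × 0.2653 = 0.01038 mol
n(NaOH) used in back-titration = 0.02891 × 0.4376 = 0.01265 mol
From the 1:2 ratio, n(H2SO4) left over = 1/2 × 0.01265 = 6.326 × 10^-3 mol
n(H2SO4) consumed by analyte = 0.01038 − 6.326 × 10^-3 = 4.058 × 10^-3 mol
n(ZnO) = 4.058 × 10^-3 mol (1:1 ratio)
mass of ZnO = 4.058 × 10^-3 × 81.38 = 0.3303 g

0.3303 g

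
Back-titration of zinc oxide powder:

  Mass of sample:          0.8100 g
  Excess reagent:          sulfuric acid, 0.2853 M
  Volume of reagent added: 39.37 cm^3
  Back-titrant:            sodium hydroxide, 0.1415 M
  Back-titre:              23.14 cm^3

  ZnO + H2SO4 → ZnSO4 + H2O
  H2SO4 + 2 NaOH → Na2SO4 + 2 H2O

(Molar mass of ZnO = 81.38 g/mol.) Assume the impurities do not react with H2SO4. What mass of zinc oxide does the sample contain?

n(H2SO4) added = 0.03937 × 0.2853 = 0.01123 mol
n(NaOH) used in back-titration = 0.02314 × 0.1415 = 3.274 × 10^-3 mol
From the 1:2 ratio, n(H2SO4) left over = 1/2 × 3.274 × 10^-3 = 1.637 × 10^-3 mol
n(H2SO4) consumed by analyte = 0.01123 − 1.637 × 10^-3 = 9.595 × 10^-3 mol
n(ZnO) = 9.595 × 10^-3 mol (1:1 ratio)
mass of ZnO = 9.595 × 10^-3 × 81.38 = 0.7808 g

0.7808 g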